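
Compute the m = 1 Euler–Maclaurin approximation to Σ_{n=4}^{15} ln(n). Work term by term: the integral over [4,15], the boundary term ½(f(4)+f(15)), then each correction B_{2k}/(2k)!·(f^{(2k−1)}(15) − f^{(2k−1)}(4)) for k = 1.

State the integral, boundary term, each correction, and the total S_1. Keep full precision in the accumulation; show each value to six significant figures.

S_1 ≈ 26.1075

∫_4^15 ln(x) dx evaluates to 24.0756.
Endpoint term: (f(4) + f(15))/2 = (1.38629 + 2.70805)/2 = 2.04717.
Integral + boundary = 26.1227.
Order-1 term: 1/12 · (0.0666667 − 0.250000) = -0.0152778.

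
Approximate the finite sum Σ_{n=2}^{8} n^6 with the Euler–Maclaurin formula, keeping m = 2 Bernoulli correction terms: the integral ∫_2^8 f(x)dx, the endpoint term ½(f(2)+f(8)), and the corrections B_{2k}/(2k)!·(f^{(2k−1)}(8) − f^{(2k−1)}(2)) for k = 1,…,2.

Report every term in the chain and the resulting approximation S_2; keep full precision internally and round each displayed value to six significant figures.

∫_2^8 x^6 dx evaluates to 299575.
½[f(2) + f(8)] = ½[64.0000 + 262144] = 131104.
Integral + boundary = 430679.
Correction k=1: B_{2}/2! · (f^{(1)}(8) − f^{(1)}(2)) = 1/12 · (196608 − 192.000) = 16368.0.
After k=1: 447047.
Correction k=2: B_{4}/4! · (f^{(3)}(8) − f^{(3)}(2)) = −1/720 · (61440.0 − 960.000) = -84.0000.

S_2 ≈ 446963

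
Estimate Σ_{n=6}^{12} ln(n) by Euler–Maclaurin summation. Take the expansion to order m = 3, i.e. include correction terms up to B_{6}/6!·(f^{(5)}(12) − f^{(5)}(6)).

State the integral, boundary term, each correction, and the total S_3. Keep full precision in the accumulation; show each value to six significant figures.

S_3 ≈ 15.1997

Integral: ∫_6^12 ln(x) dx = 13.0683.
½[f(6) + f(12)] = ½[1.79176 + 2.48491] = 2.13833.
So far: 15.2067.
Order-1 term: 1/12 · (0.0833333 − 0.166667) = -0.00694444.
Partial sum through k=1: 15.1997.
Order-2 term: −1/720 · (0.00115741 − 0.00925926) = 1.12526e-05.
Partial sum through k=2: 15.1997.
Order-3 term: 1/30240 · (9.64506e-05 − 0.00308642) = -9.88746e-08.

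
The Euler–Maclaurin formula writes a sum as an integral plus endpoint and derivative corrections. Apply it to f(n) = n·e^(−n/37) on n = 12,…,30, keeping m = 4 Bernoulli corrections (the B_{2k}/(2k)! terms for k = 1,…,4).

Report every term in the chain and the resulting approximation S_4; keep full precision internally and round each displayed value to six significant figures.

∫_12^30 x·e^(−x/37) dx evaluates to 208.918.
Endpoint term: (f(12) + f(30))/2 = (8.67619 + 13.3349)/2 = 11.0056.
So far: 219.924.
Order-1 term: 1/12 · (0.0840941 − 0.488524) = -0.0337025.
Running total after k=1: 219.890.
Order-2 term: −1/720 · (0.000710803 − 0.00141312) = 9.75435e-07.
Running total after k=2: 219.890.
Order-3 term: 1/30240 · (9.93556e-07 − 1.80379e-06) = -2.67933e-11.
Running total after k=3: 219.890.
Order-4 term: −1/1209600 · (1.07224e-09 − 1.88119e-09) = 6.68773e-16.

S_4 ≈ 219.890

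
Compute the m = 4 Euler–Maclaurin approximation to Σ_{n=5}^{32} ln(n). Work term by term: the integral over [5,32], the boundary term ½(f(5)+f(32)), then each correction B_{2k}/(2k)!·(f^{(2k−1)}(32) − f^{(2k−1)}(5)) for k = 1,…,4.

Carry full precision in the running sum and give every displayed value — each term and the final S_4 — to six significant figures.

Integral: ∫_5^32 ln(x) dx = 75.8564.
Boundary: ½(f(5) + f(32)) = ½(1.60944 + 3.46574) = 2.53759.
So far: 78.3939.
Order-1 term: 1/12 · (0.0312500 − 0.200000) = -0.0140625.
After k=1: 78.3799.
Order-2 term: −1/720 · (6.10352e-05 − 0.0160000) = 2.21375e-05.
After k=2: 78.3799.
Order-3 term: 1/30240 · (7.15256e-07 − 0.00768000) = -2.53945e-07.
After k=3: 78.3799.
Order-4 term: −1/1209600 · (2.09548e-08 − 0.00921600) = 7.61903e-09.

S_4 ≈ 78.3799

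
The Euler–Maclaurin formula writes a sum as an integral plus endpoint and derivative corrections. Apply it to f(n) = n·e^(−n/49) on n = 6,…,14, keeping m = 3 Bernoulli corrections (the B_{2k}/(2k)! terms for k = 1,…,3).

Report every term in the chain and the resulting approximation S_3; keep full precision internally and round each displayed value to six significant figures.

Integral: ∫_6^14 x·e^(−x/49) dx = 64.5937.
½[f(6) + f(14)] = ½[5.30851 + 10.5207] = 7.91459.
Running total after boundary: 72.5083.
Order-1 term: 1/12 · (0.536769 − 0.776414) = -0.0199704.
Partial sum through k=1: 72.4883.
Order-2 term: −1/720 · (0.000849531 − 0.00106036) = 2.92813e-07.
Partial sum through k=2: 72.4883.
Order-3 term: 1/30240 · (6.14536e-07 − 7.48581e-07) = -4.43269e-12.

S_3 ≈ 72.4883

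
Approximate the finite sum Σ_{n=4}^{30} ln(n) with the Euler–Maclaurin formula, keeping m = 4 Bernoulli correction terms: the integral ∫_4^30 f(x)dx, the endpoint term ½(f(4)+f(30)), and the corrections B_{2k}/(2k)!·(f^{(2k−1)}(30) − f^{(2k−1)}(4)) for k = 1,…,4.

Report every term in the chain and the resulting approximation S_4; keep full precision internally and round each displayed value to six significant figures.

Integral: ∫_4^30 ln(x) dx = 70.4907.
Boundary: ½(f(4) + f(30)) = ½(1.38629 + 3.40120) = 2.39375.
So far: 72.8845.
k=1: B_{2}/(2)! × [f^{(1)}(30) − f^{(1)}(4)] = 1/12 × (0.0333333 − 0.250000) = -0.0180556.
After k=1: 72.8664.
k=2: B_{4}/(4)! × [f^{(3)}(30) − f^{(3)}(4)] = −1/720 × (7.40741e-05 − 0.0312500) = 4.32999e-05.
After k=2: 72.8665.
k=3: B_{6}/(6)! × [f^{(5)}(30) − f^{(5)}(4)] = 1/30240 × (9.87654e-07 − 0.0234375) = -7.75017e-07.
After k=3: 72.8665.
k=4: B_{8}/(8)! × [f^{(7)}(30) − f^{(7)}(4)] = −1/1209600 × (3.29218e-08 − 0.0439453) = 3.63304e-08.

S_4 ≈ 72.8665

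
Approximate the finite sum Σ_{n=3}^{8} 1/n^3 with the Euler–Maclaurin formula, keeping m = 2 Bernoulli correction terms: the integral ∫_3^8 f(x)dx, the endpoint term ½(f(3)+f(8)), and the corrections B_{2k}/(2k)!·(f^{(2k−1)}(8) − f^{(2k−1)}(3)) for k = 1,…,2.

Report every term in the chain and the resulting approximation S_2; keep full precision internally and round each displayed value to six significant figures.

S_2 ≈ 0.0701495

Integral: ∫_3^8 1/x^3 dx = 0.0477431.
½[f(3) + f(8)] = ½[0.0370370 + 0.00195312] = 0.0194951.
So far: 0.0672381.
k=1: B_{2}/(2)! × [f^{(1)}(8) − f^{(1)}(3)] = 1/12 × (-0.000732422 − (-0.0370370)) = 0.00302538.
After k=1: 0.0702635.
k=2: B_{4}/(4)! × [f^{(3)}(8) − f^{(3)}(3)] = −1/720 × (-0.000228882 − (-0.0823045)) = -0.000113994.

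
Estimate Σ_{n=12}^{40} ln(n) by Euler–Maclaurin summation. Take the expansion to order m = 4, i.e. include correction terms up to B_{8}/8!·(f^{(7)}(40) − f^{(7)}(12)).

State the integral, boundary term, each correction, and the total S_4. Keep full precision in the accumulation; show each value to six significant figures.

Integral: ∫_12^40 ln(x) dx = 89.7363.
Endpoint term: (f(12) + f(40))/2 = (2.48491 + 3.68888)/2 = 3.08689.
Running total after boundary: 92.8232.
Correction k=1: B_{2}/2! · (f^{(1)}(40) − f^{(1)}(12)) = 1/12 · (0.0250000 − 0.0833333) = -0.00486111.
Partial sum through k=1: 92.8183.
Correction k=2: B_{4}/4! · (f^{(3)}(40) − f^{(3)}(12)) = −1/720 · (3.12500e-05 − 0.00115741) = 1.56411e-06.
Partial sum through k=2: 92.8183.
Correction k=3: B_{6}/6! · (f^{(5)}(40) − f^{(5)}(12)) = 1/30240 · (2.34375e-07 − 9.64506e-05) = -3.18175e-09.
Partial sum through k=3: 92.8183.
Correction k=4: B_{8}/8! · (f^{(7)}(40) − f^{(7)}(12)) = −1/1209600 · (4.39453e-09 − 2.00939e-05) = 1.66084e-11.

S_4 ≈ 92.8183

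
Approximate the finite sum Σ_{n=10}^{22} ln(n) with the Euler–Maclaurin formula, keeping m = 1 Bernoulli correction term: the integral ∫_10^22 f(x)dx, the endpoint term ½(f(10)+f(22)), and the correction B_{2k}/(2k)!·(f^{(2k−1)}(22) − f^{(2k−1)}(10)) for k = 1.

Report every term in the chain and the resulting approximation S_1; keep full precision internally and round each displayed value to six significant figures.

The integral term ∫_10^22 ln(x) dx = 32.9771.
Boundary: ½(f(10) + f(22)) = ½(2.30259 + 3.09104) = 2.69681.
Integral + boundary = 35.6739.
Order-1 term: 1/12 · (0.0454545 − 0.100000) = -0.00454545.

S_1 ≈ 35.6694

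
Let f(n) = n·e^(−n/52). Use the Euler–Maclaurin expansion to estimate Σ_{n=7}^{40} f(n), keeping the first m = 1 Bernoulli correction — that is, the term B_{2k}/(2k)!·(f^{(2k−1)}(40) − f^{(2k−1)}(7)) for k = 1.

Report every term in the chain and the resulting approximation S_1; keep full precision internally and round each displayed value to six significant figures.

Integral: ∫_7^40 x·e^(−x/52) dx = 464.833.
Endpoint term: (f(7) + f(40))/2 = (6.11836 + 18.5348)/2 = 12.3266.
Running total after boundary: 477.159.
Correction k=1: B_{2}/2! · (f^{(1)}(40) − f^{(1)}(7)) = 1/12 · (0.106931 − 0.756391) = -0.0541216.

S_1 ≈ 477.105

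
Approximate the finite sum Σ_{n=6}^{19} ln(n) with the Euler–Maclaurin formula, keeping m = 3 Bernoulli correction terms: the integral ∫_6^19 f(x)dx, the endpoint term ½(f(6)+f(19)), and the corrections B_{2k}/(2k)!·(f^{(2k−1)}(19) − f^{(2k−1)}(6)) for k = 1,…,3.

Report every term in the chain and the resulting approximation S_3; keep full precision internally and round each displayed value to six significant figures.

∫_6^19 ln(x) dx evaluates to 32.1938.
½[f(6) + f(19)] = ½[1.79176 + 2.94444] = 2.36810.
Running total after boundary: 34.5619.
k=1: B_{2}/(2)! × [f^{(1)}(19) − f^{(1)}(6)] = 1/12 × (0.0526316 − 0.166667) = -0.00950292.
Running total after k=1: 34.5524.
k=2: B_{4}/(4)! × [f^{(3)}(19) − f^{(3)}(6)] = −1/720 × (0.000291588 − 0.00925926) = 1.24551e-05.
Running total after k=2: 34.5524.
k=3: B_{6}/(6)! × [f^{(5)}(19) − f^{(5)}(6)] = 1/30240 × (9.69267e-06 − 0.00308642) = -1.01744e-07.

S_3 ≈ 34.5524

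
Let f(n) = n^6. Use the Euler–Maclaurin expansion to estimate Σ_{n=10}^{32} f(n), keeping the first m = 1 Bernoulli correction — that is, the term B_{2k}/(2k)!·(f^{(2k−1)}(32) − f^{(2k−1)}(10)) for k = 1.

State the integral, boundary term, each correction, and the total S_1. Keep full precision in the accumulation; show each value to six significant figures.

Integral: ∫_10^32 x^6 dx = 4.90711e+09.
Endpoint term: (f(10) + f(32))/2 = (1.00000e+06 + 1.07374e+09)/2 = 5.37371e+08.
So far: 5.44448e+09.
Order-1 term: 1/12 · (2.01327e+08 − 600000) = 1.67272e+07.

S_1 ≈ 5.46120e+09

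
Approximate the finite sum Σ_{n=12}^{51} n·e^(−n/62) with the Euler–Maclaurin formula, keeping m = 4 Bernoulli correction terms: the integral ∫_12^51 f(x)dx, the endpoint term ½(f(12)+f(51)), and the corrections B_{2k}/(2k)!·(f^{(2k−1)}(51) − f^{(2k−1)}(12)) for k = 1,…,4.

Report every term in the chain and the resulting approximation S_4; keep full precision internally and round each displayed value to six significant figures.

S_4 ≈ 719.035

The integral term ∫_12^51 x·e^(−x/62) dx = 702.938.
Boundary: ½(f(12) + f(51)) = ½(9.88836 + 22.4041) = 16.1462.
So far: 719.084.
Order-1 term: 1/12 · (0.0779397 − 0.664540) = -0.0488834.
Partial sum through k=1: 719.035.
Order-2 term: −1/720 · (0.000248838 − 0.000601613) = 4.89965e-07.
Partial sum through k=2: 719.035.
Order-3 term: 1/30240 · (1.24194e-07 − 2.68041e-07) = -4.75685e-12.
Partial sum through k=3: 719.035.
Order-4 term: −1/1209600 · (4.77765e-11 − 9.87447e-11) = 4.21363e-17.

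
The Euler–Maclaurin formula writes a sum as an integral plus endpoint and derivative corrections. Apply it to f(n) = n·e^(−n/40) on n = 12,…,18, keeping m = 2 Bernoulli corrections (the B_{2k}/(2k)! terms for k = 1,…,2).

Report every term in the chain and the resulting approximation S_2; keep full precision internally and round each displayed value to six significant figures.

S_2 ≈ 71.7742

Integral: ∫_12^18 x·e^(−x/40) dx = 61.6046.
Endpoint term: (f(12) + f(18))/2 = (8.88982 + 11.4773)/2 = 10.1836.
So far: 71.7881.
Correction k=1: B_{2}/2! · (f^{(1)}(18) − f^{(1)}(12)) = 1/12 · (0.350695 − 0.518573) = -0.0139898.
Running total after k=1: 71.7742.
Correction k=2: B_{4}/4! · (f^{(3)}(18) − f^{(3)}(12)) = −1/720 · (0.00101622 − 0.00125013) = 3.24876e-07.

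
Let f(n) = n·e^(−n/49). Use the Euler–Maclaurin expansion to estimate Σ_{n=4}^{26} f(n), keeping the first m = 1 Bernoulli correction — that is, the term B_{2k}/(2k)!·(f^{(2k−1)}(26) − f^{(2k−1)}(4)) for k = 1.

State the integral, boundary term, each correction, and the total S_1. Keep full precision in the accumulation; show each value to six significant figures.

∫_4^26 x·e^(−x/49) dx evaluates to 231.623.
Boundary: ½(f(4) + f(26)) = ½(3.68644 + 15.2944) = 9.49040.
Running total after boundary: 241.113.
k=1: B_{2}/(2)! × [f^{(1)}(26) − f^{(1)}(4)] = 1/12 × (0.276115 − 0.846377) = -0.0475218.

S_1 ≈ 241.066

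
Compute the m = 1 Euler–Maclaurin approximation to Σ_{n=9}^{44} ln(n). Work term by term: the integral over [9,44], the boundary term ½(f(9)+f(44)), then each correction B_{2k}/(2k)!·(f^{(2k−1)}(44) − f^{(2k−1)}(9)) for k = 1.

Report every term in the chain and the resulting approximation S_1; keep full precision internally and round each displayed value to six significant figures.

∫_9^44 ln(x) dx evaluates to 111.729.
Endpoint term: (f(9) + f(44))/2 = (2.19722 + 3.78419)/2 = 2.99071.
Integral + boundary = 114.720.
Order-1 term: 1/12 · (0.0227273 − 0.111111) = -0.00736532.

S_1 ≈ 114.713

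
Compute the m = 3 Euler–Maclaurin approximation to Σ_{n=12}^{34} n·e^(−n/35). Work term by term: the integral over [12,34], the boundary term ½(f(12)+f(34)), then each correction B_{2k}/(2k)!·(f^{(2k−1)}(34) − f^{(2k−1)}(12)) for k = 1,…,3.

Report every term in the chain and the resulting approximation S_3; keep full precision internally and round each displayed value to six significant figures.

Integral: ∫_12^34 x·e^(−x/35) dx = 253.343.
½[f(12) + f(34)] = ½[8.51688 + 12.8704] = 10.6936.
Running total after boundary: 264.037.
k=1: B_{2}/(2)! × [f^{(1)}(34) − f^{(1)}(12)] = 1/12 × (0.0108155 − 0.466400) = -0.0379654.
After k=1: 263.999.
k=2: B_{4}/(4)! × [f^{(3)}(34) − f^{(3)}(12)] = −1/720 × (0.000626857 − 0.00153949) = 1.26755e-06.
After k=2: 263.999.
k=3: B_{6}/(6)! × [f^{(5)}(34) − f^{(5)}(12)] = 1/30240 × (1.01623e-06 − 2.20265e-06) = -3.92336e-11.

S_3 ≈ 263.999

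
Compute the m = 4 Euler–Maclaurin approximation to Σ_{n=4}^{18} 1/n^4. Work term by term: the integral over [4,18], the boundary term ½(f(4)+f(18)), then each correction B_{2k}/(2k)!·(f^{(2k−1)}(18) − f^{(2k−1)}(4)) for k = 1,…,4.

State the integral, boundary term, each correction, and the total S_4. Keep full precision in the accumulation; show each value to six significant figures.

S_4 ≈ 0.00742497

∫_4^18 1/x^4 dx evaluates to 0.00515118.
Boundary: ½(f(4) + f(18)) = ½(0.00390625 + 9.52599e-06) = 0.00195789.
Integral + boundary = 0.00710907.
Order-1 term: 1/12 · (-2.11689e-06 − (-0.00390625)) = 0.000325344.
Partial sum through k=1: 0.00743441.
Order-2 term: −1/720 · (-1.96008e-07 − (-0.00732422)) = -1.01723e-05.
Partial sum through k=2: 0.00742424.
Order-3 term: 1/30240 · (-3.38779e-08 − (-0.0256348)) = 8.47709e-07.
Partial sum through k=3: 0.00742509.
Order-4 term: −1/1209600 · (-9.41053e-09 − (-0.144196)) = -1.19209e-07.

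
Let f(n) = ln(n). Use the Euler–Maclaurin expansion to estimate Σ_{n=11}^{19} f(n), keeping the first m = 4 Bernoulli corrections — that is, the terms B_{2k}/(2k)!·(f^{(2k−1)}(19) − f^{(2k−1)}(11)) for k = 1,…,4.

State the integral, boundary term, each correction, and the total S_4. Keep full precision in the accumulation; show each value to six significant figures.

The integral term ∫_11^19 ln(x) dx = 21.5675.
Boundary: ½(f(11) + f(19)) = ½(2.39790 + 2.94444) = 2.67117.
Integral + boundary = 24.2387.
k=1: B_{2}/(2)! × [f^{(1)}(19) − f^{(1)}(11)] = 1/12 × (0.0526316 − 0.0909091) = -0.00318979.
Running total after k=1: 24.2355.
k=2: B_{4}/(4)! × [f^{(3)}(19) − f^{(3)}(11)] = −1/720 × (0.000291588 − 0.00150263) = 1.68200e-06.
Running total after k=2: 24.2355.
k=3: B_{6}/(6)! × [f^{(5)}(19) − f^{(5)}(11)] = 1/30240 × (9.69267e-06 − 0.000149021) = -4.60742e-09.
Running total after k=3: 24.2355.
k=4: B_{8}/(8)! × [f^{(7)}(19) − f^{(7)}(11)] = −1/1209600 × (8.05485e-07 − 3.69474e-05) = 2.98792e-11.

S_4 ≈ 24.2355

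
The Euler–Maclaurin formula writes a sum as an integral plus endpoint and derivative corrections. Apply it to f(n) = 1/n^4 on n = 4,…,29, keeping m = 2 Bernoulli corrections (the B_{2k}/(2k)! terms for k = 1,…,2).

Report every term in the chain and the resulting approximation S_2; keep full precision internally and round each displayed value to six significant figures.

The integral term ∫_4^29 1/x^4 dx = 0.00519467.
Boundary: ½(f(4) + f(29)) = ½(0.00390625 + 1.41387e-06) = 0.00195383.
Integral + boundary = 0.00714850.
Order-1 term: 1/12 · (-1.95016e-07 − (-0.00390625)) = 0.000325505.
Partial sum through k=1: 0.00747400.
Order-2 term: −1/720 · (-6.95657e-09 − (-0.00732422)) = -1.01725e-05.

S_2 ≈ 0.00746383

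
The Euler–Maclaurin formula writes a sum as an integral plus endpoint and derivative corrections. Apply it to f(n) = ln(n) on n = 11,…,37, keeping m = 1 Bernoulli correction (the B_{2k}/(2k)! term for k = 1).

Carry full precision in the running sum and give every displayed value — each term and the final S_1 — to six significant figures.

The integral term ∫_11^37 ln(x) dx = 81.2271.
½[f(11) + f(37)] = ½[2.39790 + 3.61092] = 3.00441.
So far: 84.2315.
Order-1 term: 1/12 · (0.0270270 − 0.0909091) = -0.00532351.

S_1 ≈ 84.2262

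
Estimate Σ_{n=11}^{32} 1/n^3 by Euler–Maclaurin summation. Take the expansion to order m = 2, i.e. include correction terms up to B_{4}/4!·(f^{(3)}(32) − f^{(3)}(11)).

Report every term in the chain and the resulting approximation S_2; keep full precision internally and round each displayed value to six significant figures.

S_2 ≈ 0.00405166

Integral: ∫_11^32 1/x^3 dx = 0.00364395.
½[f(11) + f(32)] = ½[0.000751315 + 3.05176e-05] = 0.000390916.
Integral + boundary = 0.00403487.
Order-1 term: 1/12 · (-2.86102e-06 − (-0.000204904)) = 1.68369e-05.
After k=1: 0.00405170.
Order-2 term: −1/720 · (-5.58794e-08 − (-3.38684e-05)) = -4.69619e-08.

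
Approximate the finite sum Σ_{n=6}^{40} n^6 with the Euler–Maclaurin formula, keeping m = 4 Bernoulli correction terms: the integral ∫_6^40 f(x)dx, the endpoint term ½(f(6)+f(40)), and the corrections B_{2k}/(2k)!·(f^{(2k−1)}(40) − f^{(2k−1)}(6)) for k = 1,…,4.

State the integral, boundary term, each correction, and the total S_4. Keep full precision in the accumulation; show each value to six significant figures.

The integral term ∫_6^40 x^6 dx = 2.34057e+10.
Endpoint term: (f(6) + f(40))/2 = (46656.0 + 4.09600e+09)/2 = 2.04802e+09.
Integral + boundary = 2.54537e+10.
Correction k=1: B_{2}/2! · (f^{(1)}(40) − f^{(1)}(6)) = 1/12 · (6.14400e+08 − 46656.0) = 5.11961e+07.
Running total after k=1: 2.55049e+10.
Correction k=2: B_{4}/4! · (f^{(3)}(40) − f^{(3)}(6)) = −1/720 · (7.68000e+06 − 25920.0) = -10630.7.
Running total after k=2: 2.55049e+10.
Correction k=3: B_{6}/6! · (f^{(5)}(40) − f^{(5)}(6)) = 1/30240 · (28800.0 − 4320.00) = 0.809524.
Running total after k=3: 2.55049e+10.
Correction k=4: B_{8}/8! · (f^{(7)}(40) − f^{(7)}(6)) = −1/1209600 · (0.00000 − 0.00000) = 0.00000.

S_4 ≈ 2.55049e+10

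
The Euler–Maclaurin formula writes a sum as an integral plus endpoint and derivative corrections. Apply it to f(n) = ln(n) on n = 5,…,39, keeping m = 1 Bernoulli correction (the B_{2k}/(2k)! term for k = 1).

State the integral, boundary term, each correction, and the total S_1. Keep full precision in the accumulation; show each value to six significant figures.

S_1 ≈ 103.454

The integral term ∫_5^39 ln(x) dx = 100.832.
Boundary: ½(f(5) + f(39)) = ½(1.60944 + 3.66356) = 2.63650.
Running total after boundary: 103.468.
Order-1 term: 1/12 · (0.0256410 − 0.200000) = -0.0145299.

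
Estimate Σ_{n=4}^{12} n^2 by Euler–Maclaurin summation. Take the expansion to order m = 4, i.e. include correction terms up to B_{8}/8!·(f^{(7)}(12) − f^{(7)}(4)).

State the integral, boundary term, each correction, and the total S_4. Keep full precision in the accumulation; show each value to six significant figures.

Integral: ∫_4^12 x^2 dx = 554.667.
Endpoint term: (f(4) + f(12))/2 = (16.0000 + 144.000)/2 = 80.0000.
Running total after boundary: 634.667.
Order-1 term: 1/12 · (24.0000 − 8.00000) = 1.33333.
After k=1: 636.000.
Order-2 term: −1/720 · (0.00000 − 0.00000) = 0.00000.
After k=2: 636.000.
Order-3 term: 1/30240 · (0.00000 − 0.00000) = 0.00000.
After k=3: 636.000.
Order-4 term: −1/1209600 · (0.00000 − 0.00000) = 0.00000.

S_4 ≈ 636.000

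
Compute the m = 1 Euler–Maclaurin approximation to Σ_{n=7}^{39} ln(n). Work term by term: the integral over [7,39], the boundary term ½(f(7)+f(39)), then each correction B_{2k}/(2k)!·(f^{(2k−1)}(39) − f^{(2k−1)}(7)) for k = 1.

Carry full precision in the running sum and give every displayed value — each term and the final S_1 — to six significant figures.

S_1 ≈ 100.053

∫_7^39 ln(x) dx evaluates to 97.2575.
½[f(7) + f(39)] = ½[1.94591 + 3.66356] = 2.80474.
So far: 100.062.
Order-1 term: 1/12 · (0.0256410 − 0.142857) = -0.00976801.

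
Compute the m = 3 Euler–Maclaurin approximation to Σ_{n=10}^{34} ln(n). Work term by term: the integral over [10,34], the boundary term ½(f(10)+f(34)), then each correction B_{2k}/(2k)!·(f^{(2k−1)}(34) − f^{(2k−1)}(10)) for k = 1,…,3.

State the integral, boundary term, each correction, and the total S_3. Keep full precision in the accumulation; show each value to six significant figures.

∫_10^34 ln(x) dx evaluates to 72.8704.
½[f(10) + f(34)] = ½[2.30259 + 3.52636] = 2.91447.
Integral + boundary = 75.7849.
Correction k=1: B_{2}/2! · (f^{(1)}(34) − f^{(1)}(10)) = 1/12 · (0.0294118 − 0.100000) = -0.00588235.
Running total after k=1: 75.7790.
Correction k=2: B_{4}/4! · (f^{(3)}(34) − f^{(3)}(10)) = −1/720 · (5.08854e-05 − 0.00200000) = 2.70710e-06.
Running total after k=2: 75.7790.
Correction k=3: B_{6}/6! · (f^{(5)}(34) − f^{(5)}(10)) = 1/30240 · (5.28222e-07 − 0.000240000) = -7.91904e-09.

S_3 ≈ 75.7790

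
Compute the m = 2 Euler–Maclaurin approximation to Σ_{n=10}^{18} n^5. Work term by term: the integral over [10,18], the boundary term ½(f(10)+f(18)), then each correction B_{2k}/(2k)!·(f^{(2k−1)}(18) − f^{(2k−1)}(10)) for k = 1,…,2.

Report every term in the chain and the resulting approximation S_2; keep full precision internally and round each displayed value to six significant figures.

Integral: ∫_10^18 x^5 dx = 5.50204e+06.
Boundary: ½(f(10) + f(18)) = ½(100000 + 1.88957e+06) = 994784.
Integral + boundary = 6.49682e+06.
Order-1 term: 1/12 · (524880 − 50000.0) = 39573.3.
Partial sum through k=1: 6.53639e+06.
Order-2 term: −1/720 · (19440.0 − 6000.00) = -18.6667.

S_2 ≈ 6.53638e+06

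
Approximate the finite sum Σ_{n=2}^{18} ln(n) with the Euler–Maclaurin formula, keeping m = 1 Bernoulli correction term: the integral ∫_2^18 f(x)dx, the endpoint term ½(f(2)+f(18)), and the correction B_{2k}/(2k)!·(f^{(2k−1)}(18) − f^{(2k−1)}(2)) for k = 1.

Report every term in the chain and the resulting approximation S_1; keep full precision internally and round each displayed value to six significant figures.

S_1 ≈ 36.3951

∫_2^18 ln(x) dx evaluates to 34.6404.
Boundary: ½(f(2) + f(18)) = ½(0.693147 + 2.89037) = 1.79176.
Running total after boundary: 36.4322.
Correction k=1: B_{2}/2! · (f^{(1)}(18) − f^{(1)}(2)) = 1/12 · (0.0555556 − 0.500000) = -0.0370370.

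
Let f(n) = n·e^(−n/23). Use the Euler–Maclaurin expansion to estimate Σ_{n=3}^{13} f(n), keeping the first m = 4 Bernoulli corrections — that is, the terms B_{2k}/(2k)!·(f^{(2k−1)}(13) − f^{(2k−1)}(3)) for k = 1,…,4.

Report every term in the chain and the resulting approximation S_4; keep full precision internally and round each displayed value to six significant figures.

S_4 ≈ 59.3400

∫_3^13 x·e^(−x/23) dx evaluates to 54.3729.
Boundary: ½(f(3) + f(13)) = ½(2.63314 + 7.38708) = 5.01011.
Integral + boundary = 59.3830.
k=1: B_{2}/(2)! × [f^{(1)}(13) − f^{(1)}(3)] = 1/12 × (0.247059 − 0.763229) = -0.0430142.
Partial sum through k=1: 59.3400.
k=2: B_{4}/(4)! × [f^{(3)}(13) − f^{(3)}(3)] = −1/720 × (0.00261537 − 0.00476117) = 2.98027e-06.
Partial sum through k=2: 59.3400.
k=3: B_{6}/(6)! × [f^{(5)}(13) − f^{(5)}(3)] = 1/30240 × (9.00513e-06 − 1.52733e-05) = -2.07279e-10.
Partial sum through k=3: 59.3400.
k=4: B_{8}/(8)! × [f^{(7)}(13) − f^{(7)}(3)] = −1/1209600 × (2.46999e-08 − 4.07301e-08) = 1.32524e-14.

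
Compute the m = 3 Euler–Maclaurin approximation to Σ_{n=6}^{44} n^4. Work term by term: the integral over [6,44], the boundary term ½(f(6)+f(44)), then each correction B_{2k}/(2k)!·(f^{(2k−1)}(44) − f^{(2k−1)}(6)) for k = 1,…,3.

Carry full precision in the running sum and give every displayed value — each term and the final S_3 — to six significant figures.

The integral term ∫_6^44 x^4 dx = 3.29817e+07.
Boundary: ½(f(6) + f(44)) = ½(1296.00 + 3.74810e+06) = 1.87470e+06.
Running total after boundary: 3.48564e+07.
Order-1 term: 1/12 · (340736 − 864.000) = 28322.7.
After k=1: 3.48847e+07.
Order-2 term: −1/720 · (1056.00 − 144.000) = -1.26667.
After k=2: 3.48847e+07.
Order-3 term: 1/30240 · (0.00000 − 0.00000) = 0.00000.

S_3 ≈ 3.48847e+07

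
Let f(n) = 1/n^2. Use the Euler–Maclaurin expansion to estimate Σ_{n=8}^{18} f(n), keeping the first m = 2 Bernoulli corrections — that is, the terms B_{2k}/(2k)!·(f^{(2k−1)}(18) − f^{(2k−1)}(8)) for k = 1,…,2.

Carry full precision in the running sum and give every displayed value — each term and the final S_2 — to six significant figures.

S_2 ≈ 0.0790961

Integral: ∫_8^18 1/x^2 dx = 0.0694444.
½[f(8) + f(18)] = ½[0.0156250 + 0.00308642] = 0.00935571.
Integral + boundary = 0.0788002.
Correction k=1: B_{2}/2! · (f^{(1)}(18) − f^{(1)}(8)) = 1/12 · (-0.000342936 − (-0.00390625)) = 0.000296943.
After k=1: 0.0790971.
Correction k=2: B_{4}/4! · (f^{(3)}(18) − f^{(3)}(8)) = −1/720 · (-1.27013e-05 − (-0.000732422)) = -9.99612e-07.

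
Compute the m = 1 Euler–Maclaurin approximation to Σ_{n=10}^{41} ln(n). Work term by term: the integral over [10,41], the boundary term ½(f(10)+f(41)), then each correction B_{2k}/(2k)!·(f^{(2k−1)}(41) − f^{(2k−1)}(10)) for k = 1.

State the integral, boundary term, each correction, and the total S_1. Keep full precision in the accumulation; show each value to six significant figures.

S_1 ≈ 101.232

∫_10^41 ln(x) dx evaluates to 98.2306.
Boundary: ½(f(10) + f(41)) = ½(2.30259 + 3.71357) = 3.00808.
Integral + boundary = 101.239.
Correction k=1: B_{2}/2! · (f^{(1)}(41) − f^{(1)}(10)) = 1/12 · (0.0243902 − 0.100000) = -0.00630081.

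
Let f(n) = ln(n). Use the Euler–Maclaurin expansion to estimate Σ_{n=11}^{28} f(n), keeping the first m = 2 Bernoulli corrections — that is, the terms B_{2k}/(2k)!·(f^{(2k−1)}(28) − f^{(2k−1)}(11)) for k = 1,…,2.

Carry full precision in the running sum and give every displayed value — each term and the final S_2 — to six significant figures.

Integral: ∫_11^28 ln(x) dx = 49.9249.
½[f(11) + f(28)] = ½[2.39790 + 3.33220] = 2.86505.
Running total after boundary: 52.7899.
k=1: B_{2}/(2)! × [f^{(1)}(28) − f^{(1)}(11)] = 1/12 × (0.0357143 − 0.0909091) = -0.00459957.
Partial sum through k=1: 52.7853.
k=2: B_{4}/(4)! × [f^{(3)}(28) − f^{(3)}(11)] = −1/720 × (9.11079e-05 − 0.00150263) = 1.96045e-06.

S_2 ≈ 52.7853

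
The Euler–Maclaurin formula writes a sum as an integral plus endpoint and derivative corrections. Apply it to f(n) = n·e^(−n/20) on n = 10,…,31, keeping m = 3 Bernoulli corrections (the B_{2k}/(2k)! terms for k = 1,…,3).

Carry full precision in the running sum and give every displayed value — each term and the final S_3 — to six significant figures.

∫_10^31 x·e^(−x/20) dx evaluates to 147.425.
Boundary: ½(f(10) + f(31)) = ½(6.06531 + 6.57969) = 6.32250.
So far: 153.748.
Correction k=1: B_{2}/2! · (f^{(1)}(31) − f^{(1)}(10)) = 1/12 · (-0.116736 − 0.303265) = -0.0350001.
Running total after k=1: 153.713.
Correction k=2: B_{4}/4! · (f^{(3)}(31) − f^{(3)}(10)) = −1/720 · (0.000769399 − 0.00379082) = 4.19641e-06.
Running total after k=2: 153.713.
Correction k=3: B_{6}/6! · (f^{(5)}(31) − f^{(5)}(10)) = 1/30240 · (4.57660e-06 − 1.70587e-05) = -4.12767e-10.

S_3 ≈ 153.713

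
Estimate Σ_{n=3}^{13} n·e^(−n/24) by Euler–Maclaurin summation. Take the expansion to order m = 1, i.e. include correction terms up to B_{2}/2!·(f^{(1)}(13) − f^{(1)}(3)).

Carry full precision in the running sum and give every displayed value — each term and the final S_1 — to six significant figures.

S_1 ≈ 60.3025

The integral term ∫_3^13 x·e^(−x/24) dx = 55.2393.
Boundary: ½(f(3) + f(13)) = ½(2.64749 + 7.56311) = 5.10530.
Running total after boundary: 60.3446.
k=1: B_{2}/(2)! × [f^{(1)}(13) − f^{(1)}(3)] = 1/12 × (0.266648 − 0.772185) = -0.0421281.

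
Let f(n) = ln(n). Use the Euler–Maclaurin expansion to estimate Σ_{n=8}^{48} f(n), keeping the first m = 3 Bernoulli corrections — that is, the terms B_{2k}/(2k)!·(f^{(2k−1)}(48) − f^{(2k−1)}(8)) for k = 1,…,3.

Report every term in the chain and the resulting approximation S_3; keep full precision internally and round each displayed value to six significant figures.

Integral: ∫_8^48 ln(x) dx = 129.182.
½[f(8) + f(48)] = ½[2.07944 + 3.87120] = 2.97532.
Running total after boundary: 132.157.
Correction k=1: B_{2}/2! · (f^{(1)}(48) − f^{(1)}(8)) = 1/12 · (0.0208333 − 0.125000) = -0.00868056.
Running total after k=1: 132.149.
Correction k=2: B_{4}/4! · (f^{(3)}(48) − f^{(3)}(8)) = −1/720 · (1.80845e-05 − 0.00390625) = 5.40023e-06.
Running total after k=2: 132.149.
Correction k=3: B_{6}/6! · (f^{(5)}(48) − f^{(5)}(8)) = 1/30240 · (9.41901e-08 − 0.000732422) = -2.42172e-08.

S_3 ≈ 132.149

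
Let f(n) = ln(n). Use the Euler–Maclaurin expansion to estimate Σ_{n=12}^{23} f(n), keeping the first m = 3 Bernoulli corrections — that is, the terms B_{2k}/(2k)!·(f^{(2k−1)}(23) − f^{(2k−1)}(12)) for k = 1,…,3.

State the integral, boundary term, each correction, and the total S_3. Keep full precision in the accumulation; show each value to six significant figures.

∫_12^23 ln(x) dx evaluates to 31.2975.
½[f(12) + f(23)] = ½[2.48491 + 3.13549] = 2.81020.
Running total after boundary: 34.1077.
Order-1 term: 1/12 · (0.0434783 − 0.0833333) = -0.00332126.
Running total after k=1: 34.1044.
Order-2 term: −1/720 · (0.000164379 − 0.00115741) = 1.37921e-06.
Running total after k=2: 34.1044.
Order-3 term: 1/30240 · (3.72883e-06 − 9.64506e-05) = -3.06620e-09.

S_3 ≈ 34.1044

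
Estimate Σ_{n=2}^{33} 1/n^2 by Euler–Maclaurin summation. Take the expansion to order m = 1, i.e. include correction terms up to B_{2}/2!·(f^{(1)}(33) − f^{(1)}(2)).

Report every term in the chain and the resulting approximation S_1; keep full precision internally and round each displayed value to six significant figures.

S_1 ≈ 0.615985

∫_2^33 1/x^2 dx evaluates to 0.469697.
Endpoint term: (f(2) + f(33))/2 = (0.250000 + 0.000918274)/2 = 0.125459.
So far: 0.595156.
k=1: B_{2}/(2)! × [f^{(1)}(33) − f^{(1)}(2)] = 1/12 × (-5.56529e-05 − (-0.250000)) = 0.0208287.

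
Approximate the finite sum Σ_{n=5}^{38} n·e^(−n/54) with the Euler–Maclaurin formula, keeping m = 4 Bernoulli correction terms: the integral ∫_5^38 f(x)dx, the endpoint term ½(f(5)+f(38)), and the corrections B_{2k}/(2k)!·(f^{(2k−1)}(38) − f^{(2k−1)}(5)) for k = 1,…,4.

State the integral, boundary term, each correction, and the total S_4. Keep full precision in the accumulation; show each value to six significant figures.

Integral: ∫_5^38 x·e^(−x/54) dx = 446.330.
Endpoint term: (f(5) + f(38))/2 = (4.55782 + 18.8005)/2 = 11.6792.
Integral + boundary = 458.009.
Correction k=1: B_{2}/2! · (f^{(1)}(38) − f^{(1)}(5)) = 1/12 · (0.146592 − 0.827161) = -0.0567140.
Running total after k=1: 457.952.
Correction k=2: B_{4}/4! · (f^{(3)}(38) − f^{(3)}(5)) = −1/720 · (0.000389606 − 0.000908879) = 7.21212e-07.
Running total after k=2: 457.952.
Correction k=3: B_{6}/6! · (f^{(5)}(38) − f^{(5)}(5)) = 1/30240 · (2.49980e-07 − 5.26096e-07) = -9.13082e-12.
Running total after k=3: 457.952.
Correction k=4: B_{8}/8! · (f^{(7)}(38) − f^{(7)}(5)) = −1/1209600 · (1.25634e-10 − 2.53945e-10) = 1.06077e-16.

S_4 ≈ 457.952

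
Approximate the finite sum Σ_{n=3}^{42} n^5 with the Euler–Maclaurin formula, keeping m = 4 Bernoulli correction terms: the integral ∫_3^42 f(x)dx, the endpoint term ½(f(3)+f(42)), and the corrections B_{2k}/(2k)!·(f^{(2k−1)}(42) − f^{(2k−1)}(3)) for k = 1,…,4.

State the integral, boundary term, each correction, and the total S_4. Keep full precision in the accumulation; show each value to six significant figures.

∫_3^42 x^5 dx evaluates to 9.14839e+08.
Endpoint term: (f(3) + f(42))/2 = (243.000 + 1.30691e+08)/2 = 6.53457e+07.
Integral + boundary = 9.80184e+08.
Correction k=1: B_{2}/2! · (f^{(1)}(42) − f^{(1)}(3)) = 1/12 · (1.55585e+07 − 405.000) = 1.29651e+06.
Running total after k=1: 9.81481e+08.
Correction k=2: B_{4}/4! · (f^{(3)}(42) − f^{(3)}(3)) = −1/720 · (105840 − 540.000) = -146.250.
Running total after k=2: 9.81481e+08.
Correction k=3: B_{6}/6! · (f^{(5)}(42) − f^{(5)}(3)) = 1/30240 · (120.000 − 120.000) = 0.00000.
Running total after k=3: 9.81481e+08.
Correction k=4: B_{8}/8! · (f^{(7)}(42) − f^{(7)}(3)) = −1/1209600 · (0.00000 − 0.00000) = 0.00000.

S_4 ≈ 9.81481e+08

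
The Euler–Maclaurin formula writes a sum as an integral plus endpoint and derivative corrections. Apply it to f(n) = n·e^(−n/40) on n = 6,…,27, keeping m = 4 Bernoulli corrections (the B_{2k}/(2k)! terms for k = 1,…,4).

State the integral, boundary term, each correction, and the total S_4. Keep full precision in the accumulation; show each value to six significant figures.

The integral term ∫_6^27 x·e^(−x/40) dx = 219.163.
½[f(6) + f(27)] = ½[5.16425 + 13.7472] = 9.45574.
So far: 228.619.
k=1: B_{2}/(2)! × [f^{(1)}(27) − f^{(1)}(6)] = 1/12 × (0.165476 − 0.731602) = -0.0471772.
Partial sum through k=1: 228.572.
k=2: B_{4}/(4)! × [f^{(3)}(27) − f^{(3)}(6)] = −1/720 × (0.000739868 − 0.00153314) = 1.10176e-06.
Partial sum through k=2: 228.572.
k=3: B_{6}/(6)! × [f^{(5)}(27) − f^{(5)}(6)] = 1/30240 × (8.60196e-07 − 1.63064e-06) = -2.54776e-11.
Partial sum through k=3: 228.572.
k=4: B_{8}/(8)! × [f^{(7)}(27) − f^{(7)}(6)] = −1/1209600 × (7.86234e-10 − 1.43942e-09) = 5.39999e-16.

S_4 ≈ 228.572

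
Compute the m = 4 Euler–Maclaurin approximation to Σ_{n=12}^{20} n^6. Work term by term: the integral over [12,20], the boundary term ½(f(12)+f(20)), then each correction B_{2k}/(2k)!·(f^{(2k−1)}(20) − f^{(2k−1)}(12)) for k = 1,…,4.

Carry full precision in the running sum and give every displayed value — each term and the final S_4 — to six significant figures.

S_4 ≈ 2.12706e+08

Integral: ∫_12^20 x^6 dx = 1.77738e+08.
½[f(12) + f(20)] = ½[2.98598e+06 + 6.40000e+07] = 3.34930e+07.
Running total after boundary: 2.11231e+08.
Order-1 term: 1/12 · (1.92000e+07 − 1.49299e+06) = 1.47558e+06.
After k=1: 2.12707e+08.
Order-2 term: −1/720 · (960000 − 207360) = -1045.33.
After k=2: 2.12706e+08.
Order-3 term: 1/30240 · (14400.0 − 8640.00) = 0.190476.
After k=3: 2.12706e+08.
Order-4 term: −1/1209600 · (0.00000 − 0.00000) = 0.00000.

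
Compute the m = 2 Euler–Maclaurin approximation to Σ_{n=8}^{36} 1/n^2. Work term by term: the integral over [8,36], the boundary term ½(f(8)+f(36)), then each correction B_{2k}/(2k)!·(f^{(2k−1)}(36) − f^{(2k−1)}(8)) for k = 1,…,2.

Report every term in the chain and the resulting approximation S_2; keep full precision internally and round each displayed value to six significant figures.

S_2 ≈ 0.105741

∫_8^36 1/x^2 dx evaluates to 0.0972222.
Endpoint term: (f(8) + f(36))/2 = (0.0156250 + 0.000771605)/2 = 0.00819830.
So far: 0.105421.
Order-1 term: 1/12 · (-4.28669e-05 − (-0.00390625)) = 0.000321949.
Partial sum through k=1: 0.105742.
Order-2 term: −1/720 · (-3.96916e-07 − (-0.000732422)) = -1.01670e-06.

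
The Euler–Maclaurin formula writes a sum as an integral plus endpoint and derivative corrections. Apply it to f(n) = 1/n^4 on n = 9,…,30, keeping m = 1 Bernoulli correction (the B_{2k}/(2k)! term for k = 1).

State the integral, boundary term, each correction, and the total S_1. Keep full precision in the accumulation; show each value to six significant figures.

The integral term ∫_9^30 1/x^4 dx = 0.000444902.
Endpoint term: (f(9) + f(30))/2 = (0.000152416 + 1.23457e-06)/2 = 7.68252e-05.
Running total after boundary: 0.000521727.
Correction k=1: B_{2}/2! · (f^{(1)}(30) − f^{(1)}(9)) = 1/12 · (-1.64609e-07 − (-6.77404e-05)) = 5.63131e-06.

S_1 ≈ 0.000527358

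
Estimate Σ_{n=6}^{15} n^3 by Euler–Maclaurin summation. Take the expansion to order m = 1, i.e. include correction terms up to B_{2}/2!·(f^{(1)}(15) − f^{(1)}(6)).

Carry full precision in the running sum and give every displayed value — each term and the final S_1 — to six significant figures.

The integral term ∫_6^15 x^3 dx = 12332.2.
Endpoint term: (f(6) + f(15))/2 = (216.000 + 3375.00)/2 = 1795.50.
Integral + boundary = 14127.8.
k=1: B_{2}/(2)! × [f^{(1)}(15) − f^{(1)}(6)] = 1/12 × (675.000 − 108.000) = 47.2500.

S_1 ≈ 14175.0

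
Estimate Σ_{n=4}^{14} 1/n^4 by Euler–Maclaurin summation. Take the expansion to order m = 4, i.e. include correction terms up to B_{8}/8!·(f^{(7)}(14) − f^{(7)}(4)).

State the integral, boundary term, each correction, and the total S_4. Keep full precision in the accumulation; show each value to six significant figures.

The integral term ∫_4^14 1/x^4 dx = 0.00508686.
Endpoint term: (f(4) + f(14))/2 = (0.00390625 + 2.60308e-05)/2 = 0.00196614.
Integral + boundary = 0.00705300.
Order-1 term: 1/12 · (-7.43738e-06 − (-0.00390625)) = 0.000324901.
After k=1: 0.00737790.
Order-2 term: −1/720 · (-1.13837e-06 − (-0.00732422)) = -1.01709e-05.
After k=2: 0.00736773.
Order-3 term: 1/30240 · (-3.25250e-07 − (-0.0256348)) = 8.47700e-07.
After k=3: 0.00736857.
Order-4 term: −1/1209600 · (-1.49349e-07 − (-0.144196)) = -1.19209e-07.

S_4 ≈ 0.00736846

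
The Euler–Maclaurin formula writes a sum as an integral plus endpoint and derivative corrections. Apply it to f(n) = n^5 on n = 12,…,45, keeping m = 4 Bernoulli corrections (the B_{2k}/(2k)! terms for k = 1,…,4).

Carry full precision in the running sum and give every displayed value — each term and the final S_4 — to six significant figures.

Integral: ∫_12^45 x^5 dx = 1.38346e+09.
½[f(12) + f(45)] = ½[248832 + 1.84528e+08] = 9.23885e+07.
So far: 1.47585e+09.
k=1: B_{2}/(2)! × [f^{(1)}(45) − f^{(1)}(12)] = 1/12 × (2.05031e+07 − 103680) = 1.69995e+06.
Running total after k=1: 1.47755e+09.
k=2: B_{4}/(4)! × [f^{(3)}(45) − f^{(3)}(12)] = −1/720 × (121500 − 8640.00) = -156.750.
Running total after k=2: 1.47755e+09.
k=3: B_{6}/(6)! × [f^{(5)}(45) − f^{(5)}(12)] = 1/30240 × (120.000 − 120.000) = 0.00000.
Running total after k=3: 1.47755e+09.
k=4: B_{8}/(8)! × [f^{(7)}(45) − f^{(7)}(12)] = −1/1209600 × (0.00000 − 0.00000) = 0.00000.

S_4 ≈ 1.47755e+09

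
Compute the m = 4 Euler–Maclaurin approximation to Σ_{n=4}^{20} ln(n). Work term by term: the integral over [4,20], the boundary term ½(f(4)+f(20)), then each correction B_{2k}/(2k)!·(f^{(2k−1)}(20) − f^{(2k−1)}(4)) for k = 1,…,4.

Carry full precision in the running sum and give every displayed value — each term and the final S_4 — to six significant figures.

S_4 ≈ 40.5439

Integral: ∫_4^20 ln(x) dx = 38.3695.
Boundary: ½(f(4) + f(20)) = ½(1.38629 + 2.99573) = 2.19101.
Integral + boundary = 40.5605.
Correction k=1: B_{2}/2! · (f^{(1)}(20) − f^{(1)}(4)) = 1/12 · (0.0500000 − 0.250000) = -0.0166667.
After k=1: 40.5438.
Correction k=2: B_{4}/4! · (f^{(3)}(20) − f^{(3)}(4)) = −1/720 · (0.000250000 − 0.0312500) = 4.30556e-05.
After k=2: 40.5439.
Correction k=3: B_{6}/6! · (f^{(5)}(20) − f^{(5)}(4)) = 1/30240 · (7.50000e-06 − 0.0234375) = -7.74802e-07.
After k=3: 40.5439.
Correction k=4: B_{8}/8! · (f^{(7)}(20) − f^{(7)}(4)) = −1/1209600 · (5.62500e-07 − 0.0439453) = 3.63300e-08.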